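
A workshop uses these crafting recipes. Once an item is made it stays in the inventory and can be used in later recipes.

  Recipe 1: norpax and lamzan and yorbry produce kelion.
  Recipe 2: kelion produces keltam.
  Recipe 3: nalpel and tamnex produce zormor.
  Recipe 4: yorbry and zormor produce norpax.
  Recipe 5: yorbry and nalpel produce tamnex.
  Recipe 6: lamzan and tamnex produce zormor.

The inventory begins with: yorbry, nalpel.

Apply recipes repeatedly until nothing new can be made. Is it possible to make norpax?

yorbry and nalpel → tamnex (Recipe 5).
Using Recipe 3, nalpel and tamnex make zormor.
Using Recipe 4, yorbry and zormor make norpax.

Yes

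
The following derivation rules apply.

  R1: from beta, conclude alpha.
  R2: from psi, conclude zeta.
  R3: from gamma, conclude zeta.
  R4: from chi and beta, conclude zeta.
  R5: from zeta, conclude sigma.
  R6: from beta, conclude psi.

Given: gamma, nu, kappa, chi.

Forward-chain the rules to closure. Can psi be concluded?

No

psi would need beta (R6), but beta is never established.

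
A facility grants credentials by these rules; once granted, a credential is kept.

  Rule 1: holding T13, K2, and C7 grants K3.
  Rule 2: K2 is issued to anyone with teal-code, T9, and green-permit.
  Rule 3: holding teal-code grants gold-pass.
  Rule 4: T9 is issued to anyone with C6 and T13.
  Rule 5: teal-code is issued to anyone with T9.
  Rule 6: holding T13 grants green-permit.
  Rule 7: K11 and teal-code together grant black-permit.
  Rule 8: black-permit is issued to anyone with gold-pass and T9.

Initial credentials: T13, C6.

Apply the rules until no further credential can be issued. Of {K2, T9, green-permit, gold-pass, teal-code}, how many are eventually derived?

5

Holding C6 and T13 grants T9 (Rule 4).
Holding T13 grants green-permit (Rule 6).
Holding T9 grants teal-code (Rule 5).
Holding teal-code, T9, and green-permit grants K2 (Rule 2).
Holding teal-code grants gold-pass (Rule 3).
K2: reached.
T9: reached.
green-permit: reached.
gold-pass: reached.
teal-code: reached.
All 5 are reached.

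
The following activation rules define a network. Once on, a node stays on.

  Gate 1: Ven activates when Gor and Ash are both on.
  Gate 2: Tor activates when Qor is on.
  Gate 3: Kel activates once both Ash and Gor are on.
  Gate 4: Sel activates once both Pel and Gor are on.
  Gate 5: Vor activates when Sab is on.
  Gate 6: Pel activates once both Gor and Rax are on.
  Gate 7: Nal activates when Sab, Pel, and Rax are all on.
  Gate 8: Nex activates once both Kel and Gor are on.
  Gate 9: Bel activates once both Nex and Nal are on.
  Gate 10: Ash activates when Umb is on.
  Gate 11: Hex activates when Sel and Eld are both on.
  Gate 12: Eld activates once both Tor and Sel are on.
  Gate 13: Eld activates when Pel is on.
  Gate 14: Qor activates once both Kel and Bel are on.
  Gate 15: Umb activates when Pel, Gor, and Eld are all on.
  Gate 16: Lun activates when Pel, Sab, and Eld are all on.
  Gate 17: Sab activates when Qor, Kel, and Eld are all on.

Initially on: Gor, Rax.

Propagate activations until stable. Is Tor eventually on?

Tor would need Qor (Gate 2), but Qor never turns on.

No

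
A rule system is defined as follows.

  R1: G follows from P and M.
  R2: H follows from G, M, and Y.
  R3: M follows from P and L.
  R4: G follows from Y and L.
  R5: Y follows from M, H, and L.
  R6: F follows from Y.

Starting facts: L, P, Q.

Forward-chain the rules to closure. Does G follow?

From P and L, R3 gives M.
P and M hold, so G follows (R1).

Yes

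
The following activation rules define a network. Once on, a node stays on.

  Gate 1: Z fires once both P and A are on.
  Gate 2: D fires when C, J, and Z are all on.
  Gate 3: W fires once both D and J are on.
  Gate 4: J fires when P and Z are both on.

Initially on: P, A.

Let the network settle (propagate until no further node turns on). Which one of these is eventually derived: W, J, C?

J

Gate 1: P and A on → Z on.
P and Z are on, so J fires (Gate 4).
No rule produces C, and it is not given. W would need D and J (Gate 3), but D never turns on.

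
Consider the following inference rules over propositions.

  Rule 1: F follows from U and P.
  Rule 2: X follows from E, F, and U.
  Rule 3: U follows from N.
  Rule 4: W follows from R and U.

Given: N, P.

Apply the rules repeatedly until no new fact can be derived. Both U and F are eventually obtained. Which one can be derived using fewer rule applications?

U: N holds, so U follows (Rule 3). [1 rule application]
F: From N, Rule 3 gives U. From U and P, Rule 1 gives F. [2 rule applications]
U needs fewer.

U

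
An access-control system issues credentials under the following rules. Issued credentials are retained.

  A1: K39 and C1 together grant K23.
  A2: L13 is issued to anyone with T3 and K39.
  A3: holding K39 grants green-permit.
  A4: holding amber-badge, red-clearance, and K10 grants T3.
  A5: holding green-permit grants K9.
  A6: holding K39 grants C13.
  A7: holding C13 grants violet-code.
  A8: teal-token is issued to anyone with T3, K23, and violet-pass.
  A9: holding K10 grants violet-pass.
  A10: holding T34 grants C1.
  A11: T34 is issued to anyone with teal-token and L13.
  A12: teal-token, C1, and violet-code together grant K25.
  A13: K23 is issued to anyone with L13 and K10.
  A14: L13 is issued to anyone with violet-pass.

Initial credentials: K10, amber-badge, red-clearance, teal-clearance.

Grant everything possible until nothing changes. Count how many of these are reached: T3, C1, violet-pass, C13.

Holding amber-badge, red-clearance, and K10 grants T3 (A4).
Holding K10 grants violet-pass (A9).
Holding violet-pass grants L13 (A14).
Holding L13 and K10 grants K23 (A13).
Holding T3, K23, and violet-pass grants teal-token (A8).
Holding teal-token and L13 grants T34 (A11).
Holding T34 grants C1 (A10).
T3: reached.
C1: reached.
violet-pass: reached.
C13 would need K39 (A6), but K39 is never granted.
Reached: T3, C1, and violet-pass — 3 of the 4.

3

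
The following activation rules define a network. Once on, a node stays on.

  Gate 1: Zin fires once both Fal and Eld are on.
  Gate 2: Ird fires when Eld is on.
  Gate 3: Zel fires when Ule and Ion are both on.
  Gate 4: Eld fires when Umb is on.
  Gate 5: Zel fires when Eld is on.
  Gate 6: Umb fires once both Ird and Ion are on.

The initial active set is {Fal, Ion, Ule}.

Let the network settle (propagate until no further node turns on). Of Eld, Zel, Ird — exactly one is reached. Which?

Ule and Ion are on, so Zel fires (Gate 3).
Eld would need Umb (Gate 4), but Umb never turns on. Ird would need Eld (Gate 2), but Eld never turns on.

Zel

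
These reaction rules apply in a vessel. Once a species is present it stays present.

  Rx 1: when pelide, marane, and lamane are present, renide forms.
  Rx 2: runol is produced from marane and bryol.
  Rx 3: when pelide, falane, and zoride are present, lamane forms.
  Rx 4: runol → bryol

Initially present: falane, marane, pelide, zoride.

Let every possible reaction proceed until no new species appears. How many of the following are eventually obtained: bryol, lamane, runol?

pelide, falane, and zoride present → lamane forms (Rx 3).
bryol would need runol (Rx 4), but runol never forms.
lamane: reached.
runol would need marane and bryol (Rx 2), but bryol never forms.
Reached: lamane — 1 of the 3.

1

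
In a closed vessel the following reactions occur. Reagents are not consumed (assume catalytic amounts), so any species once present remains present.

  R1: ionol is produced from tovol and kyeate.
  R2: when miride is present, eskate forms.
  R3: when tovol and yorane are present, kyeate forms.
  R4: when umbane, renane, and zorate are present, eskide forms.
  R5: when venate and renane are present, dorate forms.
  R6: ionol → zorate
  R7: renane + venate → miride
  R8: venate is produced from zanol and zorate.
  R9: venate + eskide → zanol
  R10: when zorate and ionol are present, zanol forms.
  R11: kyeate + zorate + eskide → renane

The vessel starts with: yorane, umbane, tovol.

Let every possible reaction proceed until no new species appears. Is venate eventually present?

tovol and yorane present → kyeate forms (R3).
tovol and kyeate present → ionol forms (R1).
ionol present → zorate forms (R6).
zorate and ionol present → zanol forms (R10).
zanol and zorate present → venate forms (R8).

Yes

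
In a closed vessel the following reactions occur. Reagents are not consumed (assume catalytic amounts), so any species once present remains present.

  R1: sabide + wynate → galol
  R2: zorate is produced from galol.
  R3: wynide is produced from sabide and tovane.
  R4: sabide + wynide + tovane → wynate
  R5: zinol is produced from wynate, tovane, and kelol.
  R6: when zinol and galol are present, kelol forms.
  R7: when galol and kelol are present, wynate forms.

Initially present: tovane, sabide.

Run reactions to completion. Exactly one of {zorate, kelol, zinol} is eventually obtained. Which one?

zorate

sabide and tovane present → wynide forms (R3).
sabide, wynide, and tovane present → wynate forms (R4).
sabide and wynate present → galol forms (R1).
galol present → zorate forms (R2).
zinol would need wynate, tovane, and kelol (R5), but kelol never forms. kelol would need zinol and galol (R6), but zinol never forms.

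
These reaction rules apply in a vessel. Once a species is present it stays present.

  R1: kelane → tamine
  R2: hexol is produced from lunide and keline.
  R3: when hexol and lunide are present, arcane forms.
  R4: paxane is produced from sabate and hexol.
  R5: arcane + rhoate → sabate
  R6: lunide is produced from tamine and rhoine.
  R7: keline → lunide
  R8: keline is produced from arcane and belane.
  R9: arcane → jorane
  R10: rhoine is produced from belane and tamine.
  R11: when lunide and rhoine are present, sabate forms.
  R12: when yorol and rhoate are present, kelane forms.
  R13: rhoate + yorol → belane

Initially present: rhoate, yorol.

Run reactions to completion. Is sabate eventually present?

rhoate and yorol present → belane forms (R13).
yorol and rhoate present → kelane forms (R12).
kelane present → tamine forms (R1).
belane and tamine present → rhoine forms (R10).
tamine and rhoine present → lunide forms (R6).
lunide and rhoine present → sabate forms (R11).

Yes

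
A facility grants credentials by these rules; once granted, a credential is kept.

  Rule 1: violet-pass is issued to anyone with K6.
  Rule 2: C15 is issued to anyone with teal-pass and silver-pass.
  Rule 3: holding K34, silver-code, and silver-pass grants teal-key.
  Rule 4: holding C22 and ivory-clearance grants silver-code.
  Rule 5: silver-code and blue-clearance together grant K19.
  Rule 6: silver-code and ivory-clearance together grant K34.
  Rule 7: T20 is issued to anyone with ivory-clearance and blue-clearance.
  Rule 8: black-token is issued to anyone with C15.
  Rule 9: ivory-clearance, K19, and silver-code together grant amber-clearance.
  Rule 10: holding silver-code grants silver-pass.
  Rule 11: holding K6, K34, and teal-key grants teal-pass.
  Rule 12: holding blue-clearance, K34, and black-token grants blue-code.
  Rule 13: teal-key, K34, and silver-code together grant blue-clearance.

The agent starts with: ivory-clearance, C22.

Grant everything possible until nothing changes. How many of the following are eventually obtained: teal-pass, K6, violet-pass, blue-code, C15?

0

teal-pass would need K6, K34, and teal-key (Rule 11), but K6 is never granted.
No rule produces K6, and it is not given.
violet-pass would need K6 (Rule 1), but K6 is never granted.
blue-code would need blue-clearance, K34, and black-token (Rule 12), but black-token is never granted.
C15 would need teal-pass and silver-pass (Rule 2), but teal-pass is never granted.
None of the 5 are reached.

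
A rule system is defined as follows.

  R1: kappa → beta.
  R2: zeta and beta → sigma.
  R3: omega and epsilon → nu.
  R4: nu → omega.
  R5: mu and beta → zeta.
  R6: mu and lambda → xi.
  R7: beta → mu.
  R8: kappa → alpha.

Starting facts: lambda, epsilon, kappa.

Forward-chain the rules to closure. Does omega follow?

No

omega would need nu (R4), but nu is never established.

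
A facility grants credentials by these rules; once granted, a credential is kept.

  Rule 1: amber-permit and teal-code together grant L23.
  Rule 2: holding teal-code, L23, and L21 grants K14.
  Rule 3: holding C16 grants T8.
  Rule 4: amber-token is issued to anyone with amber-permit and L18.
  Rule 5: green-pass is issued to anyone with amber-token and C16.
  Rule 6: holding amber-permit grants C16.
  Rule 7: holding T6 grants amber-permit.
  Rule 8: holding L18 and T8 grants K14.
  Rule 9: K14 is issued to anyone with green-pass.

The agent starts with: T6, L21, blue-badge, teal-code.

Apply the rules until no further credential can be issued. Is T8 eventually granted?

Yes

Holding T6 grants amber-permit (Rule 7).
Holding amber-permit grants C16 (Rule 6).
Holding C16 grants T8 (Rule 3).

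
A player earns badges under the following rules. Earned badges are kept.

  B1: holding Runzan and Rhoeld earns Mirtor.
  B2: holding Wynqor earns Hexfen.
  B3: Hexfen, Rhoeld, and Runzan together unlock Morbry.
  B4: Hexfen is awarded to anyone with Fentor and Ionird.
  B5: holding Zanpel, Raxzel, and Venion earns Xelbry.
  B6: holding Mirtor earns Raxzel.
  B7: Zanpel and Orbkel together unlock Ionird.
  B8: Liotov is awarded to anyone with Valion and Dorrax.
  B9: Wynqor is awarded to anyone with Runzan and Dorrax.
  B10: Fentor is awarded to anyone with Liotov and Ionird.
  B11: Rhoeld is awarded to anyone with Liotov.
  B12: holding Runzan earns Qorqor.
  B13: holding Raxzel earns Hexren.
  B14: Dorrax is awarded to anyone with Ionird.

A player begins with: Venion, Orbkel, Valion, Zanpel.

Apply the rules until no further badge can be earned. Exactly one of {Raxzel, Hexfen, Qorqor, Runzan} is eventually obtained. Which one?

With Zanpel and Orbkel, Ionird is earned (B7).
With Ionird, Dorrax is earned (B14).
With Valion and Dorrax, Liotov is earned (B8).
With Liotov and Ionird, Fentor is earned (B10).
With Fentor and Ionird, Hexfen is earned (B4).
No rule produces Runzan, and it is not given. Raxzel would need Mirtor (B6), but Mirtor is never earned. Qorqor would need Runzan (B12), but Runzan is never earned.

Hexfen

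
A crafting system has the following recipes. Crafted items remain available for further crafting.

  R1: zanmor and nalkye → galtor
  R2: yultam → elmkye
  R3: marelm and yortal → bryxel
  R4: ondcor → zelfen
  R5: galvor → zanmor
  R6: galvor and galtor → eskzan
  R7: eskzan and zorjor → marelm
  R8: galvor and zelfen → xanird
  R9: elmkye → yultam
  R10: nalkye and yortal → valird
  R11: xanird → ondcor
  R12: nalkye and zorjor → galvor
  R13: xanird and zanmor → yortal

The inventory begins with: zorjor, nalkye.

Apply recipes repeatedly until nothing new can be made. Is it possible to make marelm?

Yes

Using R12, nalkye and zorjor make galvor.
Using R5, galvor makes zanmor.
Using R1, zanmor and nalkye make galtor.
Using R6, galvor and galtor make eskzan.
eskzan and zorjor → marelm (R7).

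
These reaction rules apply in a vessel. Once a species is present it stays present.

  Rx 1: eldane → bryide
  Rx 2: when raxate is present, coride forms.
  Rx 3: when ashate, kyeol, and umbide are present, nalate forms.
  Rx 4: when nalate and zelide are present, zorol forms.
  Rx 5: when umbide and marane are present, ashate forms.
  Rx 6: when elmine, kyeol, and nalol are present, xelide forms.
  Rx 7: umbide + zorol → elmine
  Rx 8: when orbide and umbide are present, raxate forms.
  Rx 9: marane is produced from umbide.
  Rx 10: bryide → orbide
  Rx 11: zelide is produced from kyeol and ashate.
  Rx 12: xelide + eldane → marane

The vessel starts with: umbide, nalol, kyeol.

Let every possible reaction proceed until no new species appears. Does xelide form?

Yes

umbide present → marane forms (Rx 9).
umbide and marane present → ashate forms (Rx 5).
ashate, kyeol, and umbide present → nalate forms (Rx 3).
kyeol and ashate present → zelide forms (Rx 11).
nalate and zelide present → zorol forms (Rx 4).
umbide and zorol present → elmine forms (Rx 7).
elmine, kyeol, and nalol present → xelide forms (Rx 6).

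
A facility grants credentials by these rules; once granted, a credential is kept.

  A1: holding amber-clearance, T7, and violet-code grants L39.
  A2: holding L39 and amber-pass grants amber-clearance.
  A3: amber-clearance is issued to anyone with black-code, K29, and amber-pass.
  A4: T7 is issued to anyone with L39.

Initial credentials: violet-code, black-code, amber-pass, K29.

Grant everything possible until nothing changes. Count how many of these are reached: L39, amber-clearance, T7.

Holding black-code, K29, and amber-pass grants amber-clearance (A3).
L39 would need amber-clearance, T7, and violet-code (A1), but T7 is never granted.
amber-clearance: reached.
T7 would need L39 (A4), but L39 is never granted.
Reached: amber-clearance — 1 of the 3.

1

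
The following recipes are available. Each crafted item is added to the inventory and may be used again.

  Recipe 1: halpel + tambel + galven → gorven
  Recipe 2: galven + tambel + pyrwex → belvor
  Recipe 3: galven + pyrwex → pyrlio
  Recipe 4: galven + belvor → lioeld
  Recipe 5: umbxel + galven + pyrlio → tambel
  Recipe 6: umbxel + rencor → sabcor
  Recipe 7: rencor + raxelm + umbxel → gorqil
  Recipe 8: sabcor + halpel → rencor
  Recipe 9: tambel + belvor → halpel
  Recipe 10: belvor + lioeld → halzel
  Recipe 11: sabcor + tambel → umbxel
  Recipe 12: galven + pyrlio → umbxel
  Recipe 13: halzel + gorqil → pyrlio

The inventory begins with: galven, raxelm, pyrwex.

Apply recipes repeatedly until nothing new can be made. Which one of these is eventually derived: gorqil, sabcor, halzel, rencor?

halzel

Using Recipe 3, galven and pyrwex make pyrlio.
Using Recipe 12, galven and pyrlio make umbxel.
umbxel + galven + pyrlio → tambel (Recipe 5).
Using Recipe 2, galven, tambel, and pyrwex make belvor.
galven + belvor → lioeld (Recipe 4).
Using Recipe 10, belvor and lioeld make halzel.
gorqil would need rencor, raxelm, and umbxel (Recipe 7), but rencor is never obtained. sabcor would need umbxel and rencor (Recipe 6), but rencor is never obtained. rencor would need sabcor and halpel (Recipe 8), but sabcor is never obtained.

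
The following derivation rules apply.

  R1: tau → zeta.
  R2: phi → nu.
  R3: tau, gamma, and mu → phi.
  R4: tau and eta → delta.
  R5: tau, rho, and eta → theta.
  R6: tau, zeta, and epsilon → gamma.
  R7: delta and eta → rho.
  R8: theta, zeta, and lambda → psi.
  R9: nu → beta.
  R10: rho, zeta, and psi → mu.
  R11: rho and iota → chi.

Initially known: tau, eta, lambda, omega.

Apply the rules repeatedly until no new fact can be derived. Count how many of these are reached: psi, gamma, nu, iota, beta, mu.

2

tau and eta hold, so delta follows (R4).
tau holds, so zeta follows (R1).
delta and eta hold, so rho follows (R7).
From tau, rho, and eta, R5 gives theta.
From theta, zeta, and lambda, R8 gives psi.
rho, zeta, and psi hold, so mu follows (R10).
psi: reached.
gamma would need tau, zeta, and epsilon (R6), but epsilon is never established.
nu would need phi (R2), but phi is never established.
No rule produces iota, and it is not given.
beta would need nu (R9), but nu is never established.
mu: reached.
Reached: psi and mu — 2 of the 6.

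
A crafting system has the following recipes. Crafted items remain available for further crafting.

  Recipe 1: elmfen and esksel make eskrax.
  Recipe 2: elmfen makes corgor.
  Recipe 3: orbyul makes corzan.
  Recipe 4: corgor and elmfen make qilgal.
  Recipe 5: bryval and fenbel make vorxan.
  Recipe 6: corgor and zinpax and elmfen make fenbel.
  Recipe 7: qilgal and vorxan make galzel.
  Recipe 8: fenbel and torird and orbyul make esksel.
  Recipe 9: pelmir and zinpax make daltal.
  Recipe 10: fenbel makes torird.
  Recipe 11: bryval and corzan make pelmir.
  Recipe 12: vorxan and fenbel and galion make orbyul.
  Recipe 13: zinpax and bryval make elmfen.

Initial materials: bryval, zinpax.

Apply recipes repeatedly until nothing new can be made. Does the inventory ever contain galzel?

Yes

zinpax and bryval → elmfen (Recipe 13).
Using Recipe 2, elmfen makes corgor.
corgor and zinpax and elmfen → fenbel (Recipe 6).
corgor and elmfen → qilgal (Recipe 4).
Using Recipe 5, bryval and fenbel make vorxan.
qilgal and vorxan → galzel (Recipe 7).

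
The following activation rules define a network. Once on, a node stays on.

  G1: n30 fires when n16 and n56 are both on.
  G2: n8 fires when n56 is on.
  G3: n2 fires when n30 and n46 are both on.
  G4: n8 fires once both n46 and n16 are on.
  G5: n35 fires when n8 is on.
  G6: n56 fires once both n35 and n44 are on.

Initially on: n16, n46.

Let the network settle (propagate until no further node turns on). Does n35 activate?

Yes

G4: n46 and n16 on → n8 on.
G5: n8 on → n35 on.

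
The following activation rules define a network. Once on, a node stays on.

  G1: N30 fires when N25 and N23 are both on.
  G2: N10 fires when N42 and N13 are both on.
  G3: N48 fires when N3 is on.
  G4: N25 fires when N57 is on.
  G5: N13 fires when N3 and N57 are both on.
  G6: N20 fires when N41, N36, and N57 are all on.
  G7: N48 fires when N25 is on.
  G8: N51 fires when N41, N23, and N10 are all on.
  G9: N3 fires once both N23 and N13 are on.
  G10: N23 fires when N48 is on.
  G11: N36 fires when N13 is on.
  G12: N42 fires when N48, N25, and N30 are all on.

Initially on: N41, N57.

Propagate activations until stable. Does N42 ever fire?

Yes

G4: N57 on → N25 on.
N25 is on, so N48 fires (G7).
N48 is on, so N23 fires (G10).
G1: N25 and N23 on → N30 on.
N48, N25, and N30 are on, so N42 fires (G12).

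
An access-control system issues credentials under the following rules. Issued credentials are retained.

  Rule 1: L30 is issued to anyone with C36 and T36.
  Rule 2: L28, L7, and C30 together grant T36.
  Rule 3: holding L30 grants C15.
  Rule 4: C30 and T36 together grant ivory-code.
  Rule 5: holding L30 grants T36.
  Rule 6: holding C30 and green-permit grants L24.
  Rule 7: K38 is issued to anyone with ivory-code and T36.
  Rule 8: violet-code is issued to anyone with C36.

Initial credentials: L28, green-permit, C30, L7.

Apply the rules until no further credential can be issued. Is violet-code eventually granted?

No

violet-code would need C36 (Rule 8), but C36 is never granted.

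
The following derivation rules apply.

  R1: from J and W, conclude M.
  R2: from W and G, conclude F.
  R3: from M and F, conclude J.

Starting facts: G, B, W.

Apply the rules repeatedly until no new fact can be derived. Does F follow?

W and G hold, so F follows (R2).

Yes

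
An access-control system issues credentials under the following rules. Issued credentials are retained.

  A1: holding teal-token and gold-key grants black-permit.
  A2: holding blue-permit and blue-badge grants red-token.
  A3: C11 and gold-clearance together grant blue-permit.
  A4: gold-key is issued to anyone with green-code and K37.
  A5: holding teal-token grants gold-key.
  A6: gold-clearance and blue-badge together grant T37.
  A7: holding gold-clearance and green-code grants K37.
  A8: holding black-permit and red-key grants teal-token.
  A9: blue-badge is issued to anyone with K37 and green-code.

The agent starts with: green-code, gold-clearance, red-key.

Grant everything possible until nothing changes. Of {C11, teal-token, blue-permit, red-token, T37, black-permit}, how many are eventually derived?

1

Holding gold-clearance and green-code grants K37 (A7).
Holding K37 and green-code grants blue-badge (A9).
Holding gold-clearance and blue-badge grants T37 (A6).
No rule produces C11, and it is not given.
teal-token would need black-permit and red-key (A8), but black-permit is never granted.
blue-permit would need C11 and gold-clearance (A3), but C11 is never granted.
red-token would need blue-permit and blue-badge (A2), but blue-permit is never granted.
T37: reached.
black-permit would need teal-token and gold-key (A1), but teal-token is never granted.
Reached: T37 — 1 of the 6.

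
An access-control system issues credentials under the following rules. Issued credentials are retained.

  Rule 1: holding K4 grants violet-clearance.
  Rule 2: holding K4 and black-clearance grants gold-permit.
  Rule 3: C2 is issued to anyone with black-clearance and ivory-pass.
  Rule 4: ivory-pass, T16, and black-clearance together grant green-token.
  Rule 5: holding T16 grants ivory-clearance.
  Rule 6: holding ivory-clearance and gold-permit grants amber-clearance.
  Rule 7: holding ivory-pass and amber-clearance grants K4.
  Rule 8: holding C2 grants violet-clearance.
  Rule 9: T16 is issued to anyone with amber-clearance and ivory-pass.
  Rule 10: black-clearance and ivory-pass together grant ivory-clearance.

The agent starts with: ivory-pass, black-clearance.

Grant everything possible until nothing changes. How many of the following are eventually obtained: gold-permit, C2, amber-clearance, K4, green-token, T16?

Holding black-clearance and ivory-pass grants C2 (Rule 3).
gold-permit would need K4 and black-clearance (Rule 2), but K4 is never granted.
C2: reached.
amber-clearance would need ivory-clearance and gold-permit (Rule 6), but gold-permit is never granted.
K4 would need ivory-pass and amber-clearance (Rule 7), but amber-clearance is never granted.
green-token would need ivory-pass, T16, and black-clearance (Rule 4), but T16 is never granted.
T16 would need amber-clearance and ivory-pass (Rule 9), but amber-clearance is never granted.
Reached: C2 — 1 of the 6.

1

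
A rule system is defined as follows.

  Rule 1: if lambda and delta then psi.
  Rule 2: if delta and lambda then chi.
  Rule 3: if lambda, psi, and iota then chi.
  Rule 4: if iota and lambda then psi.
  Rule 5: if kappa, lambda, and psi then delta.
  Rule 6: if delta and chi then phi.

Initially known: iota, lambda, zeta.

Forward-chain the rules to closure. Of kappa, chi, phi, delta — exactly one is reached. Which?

From iota and lambda, Rule 4 gives psi.
lambda, psi, and iota hold, so chi follows (Rule 3).
delta would need kappa, lambda, and psi (Rule 5), but kappa is never established. No rule produces kappa, and it is not given. phi would need delta and chi (Rule 6), but delta is never established.

chi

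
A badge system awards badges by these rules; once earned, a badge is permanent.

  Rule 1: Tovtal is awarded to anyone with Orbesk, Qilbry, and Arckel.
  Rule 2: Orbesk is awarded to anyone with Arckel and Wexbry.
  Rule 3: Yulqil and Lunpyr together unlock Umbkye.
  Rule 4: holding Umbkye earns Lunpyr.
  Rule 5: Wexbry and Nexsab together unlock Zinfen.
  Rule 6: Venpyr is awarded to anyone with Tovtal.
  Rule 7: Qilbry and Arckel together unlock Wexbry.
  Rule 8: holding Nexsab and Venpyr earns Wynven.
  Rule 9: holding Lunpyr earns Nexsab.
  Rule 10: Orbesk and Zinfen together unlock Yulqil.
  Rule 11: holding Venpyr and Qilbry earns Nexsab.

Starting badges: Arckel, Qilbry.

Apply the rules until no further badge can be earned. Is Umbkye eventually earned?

No

Umbkye would need Yulqil and Lunpyr (Rule 3), but Lunpyr is never earned.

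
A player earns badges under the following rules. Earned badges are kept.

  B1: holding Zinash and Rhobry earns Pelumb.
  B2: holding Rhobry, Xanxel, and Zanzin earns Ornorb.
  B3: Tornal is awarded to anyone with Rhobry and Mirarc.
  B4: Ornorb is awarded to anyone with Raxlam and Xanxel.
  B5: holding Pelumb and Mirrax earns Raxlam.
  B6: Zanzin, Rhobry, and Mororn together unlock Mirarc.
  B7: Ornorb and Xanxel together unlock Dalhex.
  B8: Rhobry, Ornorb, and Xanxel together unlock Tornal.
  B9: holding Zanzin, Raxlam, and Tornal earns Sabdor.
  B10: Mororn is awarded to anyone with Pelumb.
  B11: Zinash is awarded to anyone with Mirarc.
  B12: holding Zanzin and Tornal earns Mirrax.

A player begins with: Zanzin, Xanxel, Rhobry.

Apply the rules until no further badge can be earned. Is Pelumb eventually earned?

No

Pelumb would need Zinash and Rhobry (B1), but Zinash is never earned.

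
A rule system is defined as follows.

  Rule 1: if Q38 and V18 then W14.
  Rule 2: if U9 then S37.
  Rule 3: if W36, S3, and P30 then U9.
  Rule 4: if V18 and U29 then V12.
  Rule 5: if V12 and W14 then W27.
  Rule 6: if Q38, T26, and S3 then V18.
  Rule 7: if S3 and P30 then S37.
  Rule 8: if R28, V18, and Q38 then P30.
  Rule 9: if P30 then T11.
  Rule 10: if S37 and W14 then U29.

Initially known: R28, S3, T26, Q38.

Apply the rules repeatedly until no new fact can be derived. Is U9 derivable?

U9 would need W36, S3, and P30 (Rule 3), but W36 is never established.

No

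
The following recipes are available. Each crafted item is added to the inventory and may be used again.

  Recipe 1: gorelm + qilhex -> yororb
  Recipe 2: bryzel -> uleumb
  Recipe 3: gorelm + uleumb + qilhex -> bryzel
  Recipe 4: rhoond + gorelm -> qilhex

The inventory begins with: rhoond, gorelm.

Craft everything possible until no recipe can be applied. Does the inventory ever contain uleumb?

uleumb would need bryzel (Recipe 2), but bryzel is never obtained.

No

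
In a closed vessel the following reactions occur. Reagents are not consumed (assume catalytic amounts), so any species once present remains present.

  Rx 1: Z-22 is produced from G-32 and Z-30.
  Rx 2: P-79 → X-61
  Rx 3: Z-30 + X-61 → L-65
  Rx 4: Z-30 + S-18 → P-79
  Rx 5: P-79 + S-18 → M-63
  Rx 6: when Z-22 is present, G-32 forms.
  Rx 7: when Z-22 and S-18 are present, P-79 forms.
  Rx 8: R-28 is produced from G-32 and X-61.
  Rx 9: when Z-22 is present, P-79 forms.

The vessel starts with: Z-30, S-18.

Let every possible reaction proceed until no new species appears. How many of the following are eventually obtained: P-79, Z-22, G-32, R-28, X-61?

Z-30 and S-18 present → P-79 forms (Rx 4).
P-79 present → X-61 forms (Rx 2).
P-79: reached.
Z-22 would need G-32 and Z-30 (Rx 1), but G-32 never forms.
G-32 would need Z-22 (Rx 6), but Z-22 never forms.
R-28 would need G-32 and X-61 (Rx 8), but G-32 never forms.
X-61: reached.
Reached: P-79 and X-61 — 2 of the 5.

2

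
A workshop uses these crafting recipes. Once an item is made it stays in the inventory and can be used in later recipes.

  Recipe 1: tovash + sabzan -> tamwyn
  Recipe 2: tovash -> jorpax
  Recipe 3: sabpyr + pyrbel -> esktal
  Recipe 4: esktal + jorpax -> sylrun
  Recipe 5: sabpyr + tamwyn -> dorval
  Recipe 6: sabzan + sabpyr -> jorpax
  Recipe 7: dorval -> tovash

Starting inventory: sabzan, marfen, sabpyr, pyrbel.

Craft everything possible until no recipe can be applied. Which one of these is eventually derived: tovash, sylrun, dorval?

sabpyr + pyrbel -> esktal (Recipe 3).
Using Recipe 6, sabzan and sabpyr make jorpax.
Using Recipe 4, esktal and jorpax make sylrun.
dorval would need sabpyr and tamwyn (Recipe 5), but tamwyn is never obtained. tovash would need dorval (Recipe 7), but dorval is never obtained.

sylrun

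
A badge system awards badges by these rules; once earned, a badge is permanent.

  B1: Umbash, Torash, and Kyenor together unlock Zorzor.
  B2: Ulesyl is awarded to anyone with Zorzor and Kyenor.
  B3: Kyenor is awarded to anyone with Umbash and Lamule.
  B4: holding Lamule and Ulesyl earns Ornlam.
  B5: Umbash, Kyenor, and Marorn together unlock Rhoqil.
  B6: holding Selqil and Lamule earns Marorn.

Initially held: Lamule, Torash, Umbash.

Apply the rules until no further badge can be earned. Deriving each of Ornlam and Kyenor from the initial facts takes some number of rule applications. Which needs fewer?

Kyenor: With Umbash and Lamule, Kyenor is earned (B3). [1 rule application]
Ornlam: With Umbash and Lamule, Kyenor is earned (B3). With Umbash, Torash, and Kyenor, Zorzor is earned (B1). With Zorzor and Kyenor, Ulesyl is earned (B2). With Lamule and Ulesyl, Ornlam is earned (B4). [4 rule applications]
Kyenor needs fewer.

Kyenor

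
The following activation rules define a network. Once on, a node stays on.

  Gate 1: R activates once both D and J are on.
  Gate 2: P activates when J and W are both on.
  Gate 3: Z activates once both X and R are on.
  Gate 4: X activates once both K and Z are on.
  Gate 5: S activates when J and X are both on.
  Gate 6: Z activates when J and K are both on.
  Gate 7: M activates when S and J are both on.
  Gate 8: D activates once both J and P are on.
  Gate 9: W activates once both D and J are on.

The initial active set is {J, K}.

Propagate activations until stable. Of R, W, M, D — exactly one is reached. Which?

M

J and K are on, so Z activates (Gate 6).
K and Z are on, so X activates (Gate 4).
Gate 5: J and X on → S on.
S and J are on, so M activates (Gate 7).
W would need D and J (Gate 9), but D never turns on. D would need J and P (Gate 8), but P never turns on. R would need D and J (Gate 1), but D never turns on.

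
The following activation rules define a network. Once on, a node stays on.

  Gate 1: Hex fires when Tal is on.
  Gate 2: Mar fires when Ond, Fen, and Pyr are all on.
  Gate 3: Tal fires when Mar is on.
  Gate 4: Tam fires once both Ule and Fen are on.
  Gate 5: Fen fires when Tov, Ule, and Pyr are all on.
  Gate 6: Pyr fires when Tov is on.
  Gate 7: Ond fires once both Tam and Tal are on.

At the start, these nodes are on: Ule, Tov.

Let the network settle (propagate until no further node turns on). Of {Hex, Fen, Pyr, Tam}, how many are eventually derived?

Gate 6: Tov on → Pyr on.
Gate 5: Tov, Ule, and Pyr on → Fen on.
Gate 4: Ule and Fen on → Tam on.
Hex would need Tal (Gate 1), but Tal never turns on.
Fen: reached.
Pyr: reached.
Tam: reached.
Reached: Fen, Pyr, and Tam — 3 of the 4.

3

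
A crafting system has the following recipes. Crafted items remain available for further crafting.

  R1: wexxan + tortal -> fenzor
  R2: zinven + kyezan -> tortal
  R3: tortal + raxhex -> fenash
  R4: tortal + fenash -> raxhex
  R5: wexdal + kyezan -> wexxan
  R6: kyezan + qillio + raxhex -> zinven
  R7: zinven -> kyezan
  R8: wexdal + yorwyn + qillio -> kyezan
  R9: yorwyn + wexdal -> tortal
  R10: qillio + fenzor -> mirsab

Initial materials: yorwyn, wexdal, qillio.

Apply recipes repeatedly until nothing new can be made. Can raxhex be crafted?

raxhex would need tortal and fenash (R4), but fenash is never obtained.

No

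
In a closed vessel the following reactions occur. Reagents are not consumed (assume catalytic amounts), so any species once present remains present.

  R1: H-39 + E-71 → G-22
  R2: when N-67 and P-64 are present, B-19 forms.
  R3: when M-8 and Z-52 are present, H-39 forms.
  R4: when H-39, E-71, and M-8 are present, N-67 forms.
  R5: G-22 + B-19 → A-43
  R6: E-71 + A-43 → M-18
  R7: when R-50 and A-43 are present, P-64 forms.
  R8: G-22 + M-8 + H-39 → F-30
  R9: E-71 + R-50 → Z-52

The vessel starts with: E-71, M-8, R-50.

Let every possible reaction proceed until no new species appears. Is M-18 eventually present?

No

M-18 would need E-71 and A-43 (R6), but A-43 never forms.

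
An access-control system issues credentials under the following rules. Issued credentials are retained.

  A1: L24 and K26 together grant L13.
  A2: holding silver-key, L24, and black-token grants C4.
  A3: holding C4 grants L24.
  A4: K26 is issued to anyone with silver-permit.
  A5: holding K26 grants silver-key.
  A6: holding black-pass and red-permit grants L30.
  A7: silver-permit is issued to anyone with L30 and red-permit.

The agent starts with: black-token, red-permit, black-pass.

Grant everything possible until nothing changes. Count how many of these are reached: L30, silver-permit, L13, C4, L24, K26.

Holding black-pass and red-permit grants L30 (A6).
Holding L30 and red-permit grants silver-permit (A7).
Holding silver-permit grants K26 (A4).
L30: reached.
silver-permit: reached.
L13 would need L24 and K26 (A1), but L24 is never granted.
C4 would need silver-key, L24, and black-token (A2), but L24 is never granted.
L24 would need C4 (A3), but C4 is never granted.
K26: reached.
Reached: L30, silver-permit, and K26 — 3 of the 6.

3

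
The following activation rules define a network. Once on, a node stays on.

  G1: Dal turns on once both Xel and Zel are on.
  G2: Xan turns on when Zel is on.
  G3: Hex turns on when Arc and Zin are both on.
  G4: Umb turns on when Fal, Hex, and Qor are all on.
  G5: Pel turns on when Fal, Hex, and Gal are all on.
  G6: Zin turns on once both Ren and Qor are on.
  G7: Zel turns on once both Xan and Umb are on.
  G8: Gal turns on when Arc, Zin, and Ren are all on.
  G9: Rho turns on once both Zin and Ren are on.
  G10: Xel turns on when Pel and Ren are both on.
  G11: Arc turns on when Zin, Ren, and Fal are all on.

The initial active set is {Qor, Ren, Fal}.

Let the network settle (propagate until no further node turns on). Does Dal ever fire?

Dal would need Xel and Zel (G1), but Zel never turns on.

No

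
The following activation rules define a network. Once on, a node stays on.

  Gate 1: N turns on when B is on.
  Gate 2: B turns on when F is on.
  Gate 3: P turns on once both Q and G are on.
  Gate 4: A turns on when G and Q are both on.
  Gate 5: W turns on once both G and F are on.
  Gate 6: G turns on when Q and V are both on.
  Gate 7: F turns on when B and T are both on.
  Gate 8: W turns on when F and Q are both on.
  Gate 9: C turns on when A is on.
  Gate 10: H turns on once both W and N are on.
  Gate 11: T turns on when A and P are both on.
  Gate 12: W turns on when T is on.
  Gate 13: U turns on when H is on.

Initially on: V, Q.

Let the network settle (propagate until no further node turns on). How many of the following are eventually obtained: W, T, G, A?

Gate 6: Q and V on → G on.
G and Q are on, so A turns on (Gate 4).
Q and G are on, so P turns on (Gate 3).
A and P are on, so T turns on (Gate 11).
T is on, so W turns on (Gate 12).
W: reached.
T: reached.
G: reached.
A: reached.
All 4 are reached.

4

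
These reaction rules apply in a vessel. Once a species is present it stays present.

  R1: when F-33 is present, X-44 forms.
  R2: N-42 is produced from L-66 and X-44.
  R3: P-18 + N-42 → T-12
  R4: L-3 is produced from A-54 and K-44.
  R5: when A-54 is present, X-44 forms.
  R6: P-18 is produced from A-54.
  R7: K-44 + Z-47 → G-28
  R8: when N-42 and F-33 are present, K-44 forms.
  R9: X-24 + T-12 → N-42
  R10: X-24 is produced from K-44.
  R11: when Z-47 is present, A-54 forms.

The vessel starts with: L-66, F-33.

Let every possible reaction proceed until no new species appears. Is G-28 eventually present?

G-28 would need K-44 and Z-47 (R7), but Z-47 never forms.

No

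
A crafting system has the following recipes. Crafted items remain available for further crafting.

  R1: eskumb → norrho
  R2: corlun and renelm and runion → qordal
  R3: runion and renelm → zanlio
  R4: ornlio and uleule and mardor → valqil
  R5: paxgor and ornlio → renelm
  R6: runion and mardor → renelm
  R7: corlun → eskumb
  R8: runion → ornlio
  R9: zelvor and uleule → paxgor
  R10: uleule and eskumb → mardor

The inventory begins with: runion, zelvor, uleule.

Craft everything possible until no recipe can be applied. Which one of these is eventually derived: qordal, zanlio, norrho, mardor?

zanlio

runion → ornlio (R8).
Using R9, zelvor and uleule make paxgor.
paxgor and ornlio → renelm (R5).
runion and renelm → zanlio (R3).
mardor would need uleule and eskumb (R10), but eskumb is never obtained. norrho would need eskumb (R1), but eskumb is never obtained. qordal would need corlun, renelm, and runion (R2), but corlun is never obtained.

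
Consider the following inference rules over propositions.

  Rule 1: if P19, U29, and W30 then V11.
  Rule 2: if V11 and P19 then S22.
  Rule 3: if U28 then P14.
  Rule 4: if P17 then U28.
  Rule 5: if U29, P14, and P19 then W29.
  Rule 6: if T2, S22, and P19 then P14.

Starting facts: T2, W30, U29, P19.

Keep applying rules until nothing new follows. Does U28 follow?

U28 would need P17 (Rule 4), but P17 is never established.

No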